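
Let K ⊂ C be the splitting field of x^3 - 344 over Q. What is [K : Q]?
[K : Q] = 6

The roots of x^3 - 344 are ∛344, ω∛344, ω^2∛344 where ω = e^(2πi/3) is a primitive cube root of unity, so K = Q(∛344, ω). Now [Q(∛344):Q] = 3 (since 344 is not a perfect cube, x^3 - 344 is irreducible) and [Q(ω):Q] = 2. Both 2 and 3 divide [K:Q], and [K:Q] ≤ 3·2 = 6, so [K:Q] = 6. (Equivalently: Q(∛344) ⊂ R but ω ∉ R, so [K : Q(∛344)] = 2.)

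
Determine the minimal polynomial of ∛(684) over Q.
m_α(x) = x^3 - 684

α satisfies α^3 = 684, so x^3 - 684 annihilates α. By the rational root test, a rational root p/q (in lowest terms) of x^3 - 684 would satisfy p^3 = 684 q^3, forcing q = 1 and p^3 = 684; but 684 is not a perfect cube, contradiction. A monic cubic over Q with no rational root is irreducible (any nontrivial factorization would include a linear factor). Hence x^3 - 684 is the minimal polynomial of α, and in particular [Q(α):Q] = 3.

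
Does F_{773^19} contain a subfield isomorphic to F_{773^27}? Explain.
No: F_{773^27} is not a subfield of F_{773^19}

F_{p^m} embeds in F_{p^n} iff m | n. Here 27 ∤ 19 (since 19 = 0·27 + 19 with remainder 19 ≠ 0), so F_{773^27} is not a subfield of F_{773^19}. Equivalently: if it were, the tower law would give 27 = [F_{773^27}:F_773] dividing [F_{773^19}:F_773] = 19, contradiction.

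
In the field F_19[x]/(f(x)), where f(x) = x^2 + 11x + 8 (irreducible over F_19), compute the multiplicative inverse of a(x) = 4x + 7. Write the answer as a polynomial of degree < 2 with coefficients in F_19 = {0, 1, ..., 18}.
a(x)^(-1) ≡ 17x + 10 (mod f(x))

Since f is irreducible over F_19, F_19[x]/(f) is a field and a(x) ≠ 0 has an inverse. Apply the extended Euclidean algorithm to f(x) and a(x) in F_19[x]: f(x) = (5x + 13)·a(x) + (12). The last nonzero remainder is the constant 12 = gcd(f, a) in F_19. Back-substituting through the division chain expresses 12 = s(x)·a(x) + t(x)·f(x) with s(x) ≡ 14x + 6 (mod f), so (14x + 6)·a(x) ≡ 12 (mod f). Multiplying by 12^(-1) ≡ 8 in F_19 gives a(x)^(-1) ≡ 8·(14x + 6) ≡ 17x + 10 (mod f). Check: (4x + 7)·(17x + 10) = 11x^2 + 7x + 13 ≡ 1 (mod x^2 + 11x + 8).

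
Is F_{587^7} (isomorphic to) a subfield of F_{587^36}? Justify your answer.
No: F_{587^7} is not a subfield of F_{587^36}

F_{p^m} embeds in F_{p^n} iff m | n. Here 7 ∤ 36 (since 36 = 5·7 + 1 with remainder 1 ≠ 0), so F_{587^7} is not a subfield of F_{587^36}. Equivalently: if it were, the tower law would give 7 = [F_{587^7}:F_587] dividing [F_{587^36}:F_587] = 36, contradiction.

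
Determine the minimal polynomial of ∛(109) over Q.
m_α(x) = x^3 - 109

α satisfies α^3 = 109, so x^3 - 109 annihilates α. By the rational root test, a rational root p/q (in lowest terms) of x^3 - 109 would satisfy p^3 = 109 q^3, forcing q = 1 and p^3 = 109; but 109 is not a perfect cube, contradiction. A monic cubic over Q with no rational root is irreducible (any nontrivial factorization would include a linear factor). Hence x^3 - 109 is the minimal polynomial of α, and in particular [Q(α):Q] = 3.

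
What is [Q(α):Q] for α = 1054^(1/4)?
[Q(α):Q] = 4

α is a root of x^4 - 1054. By Eisenstein's criterion at the prime p = 2 (which divides the constant term 1054 but p^2 = 4 does not, since 1054 is squarefree), x^4 - 1054 is irreducible over Q. Hence [Q(α):Q] = 4.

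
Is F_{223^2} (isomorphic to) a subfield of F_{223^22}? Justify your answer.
Yes: F_{223^2} is a subfield of F_{223^22}

F_{p^m} embeds in F_{p^n} iff m | n (since F_{p^n} is the splitting field of x^(p^n) - x, and F_{p^m} ⊂ F_{p^n} forces p^n to be a power of p^m, i.e. m | n; conversely if m | n then every root of x^(p^m) - x is a root of x^(p^n) - x). Here 2 | 22 (since 22 = 11·2), so F_{223^2} is a subfield of F_{223^22}, and [F_{223^22} : F_{223^2}] = 22/2 = 11.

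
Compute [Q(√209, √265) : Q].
[Q(√209, √265) : Q] = 4

[Q(√209):Q] = 2 (min poly x^2 - 209, irreducible since 209 is squarefree > 1). For the top step, suppose √265 ∈ Q(√209), say √265 = c + d√209 with c, d ∈ Q. Squaring: 265 = c^2 + 209d^2 + 2cd√209. Since √209 ∉ Q this forces 2cd = 0. If d = 0 then √265 = c ∈ Q, contradicting 265 squarefree > 1. If c = 0 then 265 = 209d^2, so 209·265 = (209d)^2 is a perfect square in Q — but 209·265 = 55385 is not a perfect square (since 209 and 265 are distinct squarefree integers). Contradiction. Hence √265 ∉ Q(√209), so x^2 - 265 stays irreducible over Q(√209) and [Q(√209, √265) : Q(√209)] = 2. By the tower law, [Q(√209, √265) : Q] = 2 · 2 = 4.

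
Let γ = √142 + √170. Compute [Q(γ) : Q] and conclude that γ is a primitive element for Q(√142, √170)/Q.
[Q(γ) : Q] = 4 (equivalently, Q(γ) = Q(√142, √170))

Obviously Q(γ) ⊆ Q(√142, √170), and [Q(√142, √170):Q] = 4 (since 142, 170 are distinct squarefree integers > 1 with 24140 not a perfect square). To show equality we compute the minimal polynomial of γ. From γ = √142 + √170: γ^2 = 142 + 2√(24140) + 170 = 312 + 2√(24140), so γ^2 - 312 = 2√(24140); squaring, (γ^2 - 312)^2 = 4·24140, i.e. γ^4 - 624γ^2 + 97344 - 96560 = 0, i.e. γ^4 - 624γ^2 + 784 = 0. So γ is a root of x^4 - 624x^2 + 784. This polynomial is irreducible over Q: it has no rational root (each ±√142 ± √170 is irrational), and any factorization into two quadratics over Q would force √(24140) ∈ Q (pairing opposite roots) or √142, √170 ∈ Q (other pairings), all impossible. Hence [Q(γ):Q] = 4 = [Q(√142, √170):Q], so Q(γ) = Q(√142, √170).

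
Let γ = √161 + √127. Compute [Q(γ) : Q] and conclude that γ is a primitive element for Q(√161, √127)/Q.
[Q(γ) : Q] = 4 (equivalently, Q(γ) = Q(√161, √127))

Obviously Q(γ) ⊆ Q(√161, √127), and [Q(√161, √127):Q] = 4 (since 161, 127 are distinct squarefree integers > 1 with 20447 not a perfect square). To show equality we compute the minimal polynomial of γ. From γ = √161 + √127: γ^2 = 161 + 2√(20447) + 127 = 288 + 2√(20447), so γ^2 - 288 = 2√(20447); squaring, (γ^2 - 288)^2 = 4·20447, i.e. γ^4 - 576γ^2 + 82944 - 81788 = 0, i.e. γ^4 - 576γ^2 + 1156 = 0. So γ is a root of x^4 - 576x^2 + 1156. This polynomial is irreducible over Q: it has no rational root (each ±√161 ± √127 is irrational), and any factorization into two quadratics over Q would force √(20447) ∈ Q (pairing opposite roots) or √161, √127 ∈ Q (other pairings), all impossible. Hence [Q(γ):Q] = 4 = [Q(√161, √127):Q], so Q(γ) = Q(√161, √127).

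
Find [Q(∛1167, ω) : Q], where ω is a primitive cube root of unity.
[Q(∛1167, ω) : Q] = 6

[Q(∛1167):Q] = 3 (min poly x^3 - 1167, irreducible since 1167 is not a perfect cube). [Q(ω):Q] = 2 (min poly x^2 + x + 1). Since Q(∛1167) ⊂ R and ω ∉ R, we have ω ∉ Q(∛1167), so x^2 + x + 1 remains irreducible over Q(∛1167) and [Q(∛1167, ω) : Q(∛1167)] = 2. By the tower law, [Q(∛1167, ω) : Q] = 3 · 2 = 6. (In fact Q(∛1167, ω) is the splitting field of x^3 - 1167 over Q.)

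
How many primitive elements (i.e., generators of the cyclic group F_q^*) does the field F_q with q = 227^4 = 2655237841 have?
There are φ(2655237840) = 664731648 primitive elements

F_q^* is cyclic of order q - 1 = 2655237840. A cyclic group of order m has exactly φ(m) generators. Here m = 2655237840 = 2^4 · 3 · 5 · 19 · 113 · 5153, so the number of primitive elements is φ(2655237840) = 664731648.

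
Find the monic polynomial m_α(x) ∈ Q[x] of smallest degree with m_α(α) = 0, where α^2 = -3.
m_α(x) = x^2 + 3

α satisfies α^2 + 3 = 0, so x^2 + 3 annihilates α. Since d = -3 is squarefree and ≠ 1, it is not a perfect square in Q, so x^2 + 3 has no rational root and is therefore irreducible over Q (a degree-2 polynomial over a field is irreducible iff it has no root). Hence m_α(x) = x^2 + 3.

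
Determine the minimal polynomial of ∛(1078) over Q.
m_α(x) = x^3 - 1078

α satisfies α^3 = 1078, so x^3 - 1078 annihilates α. By the rational root test, a rational root p/q (in lowest terms) of x^3 - 1078 would satisfy p^3 = 1078 q^3, forcing q = 1 and p^3 = 1078; but 1078 is not a perfect cube, contradiction. A monic cubic over Q with no rational root is irreducible (any nontrivial factorization would include a linear factor). Hence x^3 - 1078 is the minimal polynomial of α, and in particular [Q(α):Q] = 3.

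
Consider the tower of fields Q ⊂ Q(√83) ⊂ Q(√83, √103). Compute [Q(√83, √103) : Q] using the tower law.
[Q(√83, √103) : Q] = 4

[Q(√83):Q] = 2 (min poly x^2 - 83, irreducible since 83 is squarefree > 1). For the top step, suppose √103 ∈ Q(√83), say √103 = c + d√83 with c, d ∈ Q. Squaring: 103 = c^2 + 83d^2 + 2cd√83. Since √83 ∉ Q this forces 2cd = 0. If d = 0 then √103 = c ∈ Q, contradicting 103 squarefree > 1. If c = 0 then 103 = 83d^2, so 83·103 = (83d)^2 is a perfect square in Q — but 83·103 = 8549 is not a perfect square (since 83 and 103 are distinct squarefree integers). Contradiction. Hence √103 ∉ Q(√83), so x^2 - 103 stays irreducible over Q(√83) and [Q(√83, √103) : Q(√83)] = 2. By the tower law, [Q(√83, √103) : Q] = 2 · 2 = 4.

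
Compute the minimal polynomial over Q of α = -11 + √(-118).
m_α(x) = x^2 + 22x + 239

From α + 11 = √(-118), squaring gives (α + 11)^2 = -118, i.e. α^2 + 22α + 121 = -118, so α^2 + 22α + 239 = 0. The discriminant of x^2 + 22x + 239 is (22)^2 - 4·(239) = 484 - 956 = -472, and 4·(-118) is not a perfect square in Q since -118 is squarefree and ≠ 1. Hence x^2 + 22x + 239 is irreducible over Q and is the minimal polynomial of α.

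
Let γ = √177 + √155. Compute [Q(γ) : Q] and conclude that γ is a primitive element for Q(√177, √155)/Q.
[Q(γ) : Q] = 4 (equivalently, Q(γ) = Q(√177, √155))

Obviously Q(γ) ⊆ Q(√177, √155), and [Q(√177, √155):Q] = 4 (since 177, 155 are distinct squarefree integers > 1 with 27435 not a perfect square). To show equality we compute the minimal polynomial of γ. From γ = √177 + √155: γ^2 = 177 + 2√(27435) + 155 = 332 + 2√(27435), so γ^2 - 332 = 2√(27435); squaring, (γ^2 - 332)^2 = 4·27435, i.e. γ^4 - 664γ^2 + 110224 - 109740 = 0, i.e. γ^4 - 664γ^2 + 484 = 0. So γ is a root of x^4 - 664x^2 + 484. This polynomial is irreducible over Q: it has no rational root (each ±√177 ± √155 is irrational), and any factorization into two quadratics over Q would force √(27435) ∈ Q (pairing opposite roots) or √177, √155 ∈ Q (other pairings), all impossible. Hence [Q(γ):Q] = 4 = [Q(√177, √155):Q], so Q(γ) = Q(√177, √155).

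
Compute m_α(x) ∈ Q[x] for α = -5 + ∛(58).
m_α(x) = x^3 + 15x^2 + 75x + 67

Set β = α + 5 = ∛(58), so β^3 = 58. Then (α + 5)^3 - 58 = 0, i.e. α is a root of g(x) = (x + 5)^3 - 58 = x^3 + 15x^2 + 75x + 67. Since g(x) = h(x + 5) where h(x) = x^3 - 58, and h is irreducible over Q (because 58 is not a perfect cube, so h has no rational root, and a monic cubic with no rational root is irreducible), g is also irreducible (irreducibility is preserved under the substitution x → x + 5). Hence m_α(x) = x^3 + 15x^2 + 75x + 67.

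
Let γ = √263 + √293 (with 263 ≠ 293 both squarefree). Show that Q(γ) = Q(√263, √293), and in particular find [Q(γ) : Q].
[Q(γ) : Q] = 4 (equivalently, Q(γ) = Q(√263, √293))

Obviously Q(γ) ⊆ Q(√263, √293), and [Q(√263, √293):Q] = 4 (since 263, 293 are distinct squarefree integers > 1 with 77059 not a perfect square). To show equality we compute the minimal polynomial of γ. From γ = √263 + √293: γ^2 = 263 + 2√(77059) + 293 = 556 + 2√(77059), so γ^2 - 556 = 2√(77059); squaring, (γ^2 - 556)^2 = 4·77059, i.e. γ^4 - 1112γ^2 + 309136 - 308236 = 0, i.e. γ^4 - 1112γ^2 + 900 = 0. So γ is a root of x^4 - 1112x^2 + 900. This polynomial is irreducible over Q: it has no rational root (each ±√263 ± √293 is irrational), and any factorization into two quadratics over Q would force √(77059) ∈ Q (pairing opposite roots) or √263, √293 ∈ Q (other pairings), all impossible. Hence [Q(γ):Q] = 4 = [Q(√263, √293):Q], so Q(γ) = Q(√263, √293).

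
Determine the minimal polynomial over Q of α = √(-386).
m_α(x) = x^2 + 386

α satisfies α^2 + 386 = 0, so x^2 + 386 annihilates α. Since d = -386 is squarefree and ≠ 1, it is not a perfect square in Q, so x^2 + 386 has no rational root and is therefore irreducible over Q (a degree-2 polynomial over a field is irreducible iff it has no root). Hence m_α(x) = x^2 + 386.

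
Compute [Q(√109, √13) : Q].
[Q(√109, √13) : Q] = 4

[Q(√109):Q] = 2 (min poly x^2 - 109, irreducible since 109 is squarefree > 1). For the top step, suppose √13 ∈ Q(√109), say √13 = c + d√109 with c, d ∈ Q. Squaring: 13 = c^2 + 109d^2 + 2cd√109. Since √109 ∉ Q this forces 2cd = 0. If d = 0 then √13 = c ∈ Q, contradicting 13 squarefree > 1. If c = 0 then 13 = 109d^2, so 109·13 = (109d)^2 is a perfect square in Q — but 109·13 = 1417 is not a perfect square (since 109 and 13 are distinct squarefree integers). Contradiction. Hence √13 ∉ Q(√109), so x^2 - 13 stays irreducible over Q(√109) and [Q(√109, √13) : Q(√109)] = 2. By the tower law, [Q(√109, √13) : Q] = 2 · 2 = 4.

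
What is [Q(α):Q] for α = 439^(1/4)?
[Q(α):Q] = 4

α is a root of x^4 - 439. By Eisenstein's criterion at the prime p = 439 (which divides the constant term 439 but p^2 = 192721 does not, since 439 is squarefree), x^4 - 439 is irreducible over Q. Hence [Q(α):Q] = 4.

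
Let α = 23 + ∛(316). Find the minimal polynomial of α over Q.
m_α(x) = x^3 - 69x^2 + 1587x - 12483

Set β = α - 23 = ∛(316), so β^3 = 316. Then (α - 23)^3 - 316 = 0, i.e. α is a root of g(x) = (x - 23)^3 - 316 = x^3 - 69x^2 + 1587x - 12483. Since g(x) = h(x - 23) where h(x) = x^3 - 316, and h is irreducible over Q (because 316 is not a perfect cube, so h has no rational root, and a monic cubic with no rational root is irreducible), g is also irreducible (irreducibility is preserved under the substitution x → x - 23). Hence m_α(x) = x^3 - 69x^2 + 1587x - 12483.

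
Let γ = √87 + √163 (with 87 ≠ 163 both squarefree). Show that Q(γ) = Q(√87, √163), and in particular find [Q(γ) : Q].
[Q(γ) : Q] = 4 (equivalently, Q(γ) = Q(√87, √163))

Obviously Q(γ) ⊆ Q(√87, √163), and [Q(√87, √163):Q] = 4 (since 87, 163 are distinct squarefree integers > 1 with 14181 not a perfect square). To show equality we compute the minimal polynomial of γ. From γ = √87 + √163: γ^2 = 87 + 2√(14181) + 163 = 250 + 2√(14181), so γ^2 - 250 = 2√(14181); squaring, (γ^2 - 250)^2 = 4·14181, i.e. γ^4 - 500γ^2 + 62500 - 56724 = 0, i.e. γ^4 - 500γ^2 + 5776 = 0. So γ is a root of x^4 - 500x^2 + 5776. This polynomial is irreducible over Q: it has no rational root (each ±√87 ± √163 is irrational), and any factorization into two quadratics over Q would force √(14181) ∈ Q (pairing opposite roots) or √87, √163 ∈ Q (other pairings), all impossible. Hence [Q(γ):Q] = 4 = [Q(√87, √163):Q], so Q(γ) = Q(√87, √163).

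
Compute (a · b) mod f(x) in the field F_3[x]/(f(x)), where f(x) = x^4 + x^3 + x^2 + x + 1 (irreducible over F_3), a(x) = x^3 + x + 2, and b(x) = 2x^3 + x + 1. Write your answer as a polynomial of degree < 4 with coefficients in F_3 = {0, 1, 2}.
a · b ≡ 2x^3 + x^2 + 2x + 2 (mod f(x))

Multiply in F_3[x]: a(x)·b(x) = (x^3 + x + 2)·(2x^3 + x + 1) = 2x^6 + 2x^3 + x^2 + 2. This has degree ≥ 4, so divide by f(x) over F_3: 2x^6 + 2x^3 + x^2 + 2 = (2x^2 + x)·(x^4 + x^3 + x^2 + x + 1) + (2x^3 + x^2 + 2x + 2). Hence a·b ≡ 2x^3 + x^2 + 2x + 2 (mod f). (F_3[x]/(f) is a field with 3^4 = 81 elements since f is irreducible of degree 4.)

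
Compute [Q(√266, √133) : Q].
[Q(√266, √133) : Q] = 4

[Q(√266):Q] = 2 (min poly x^2 - 266, irreducible since 266 is squarefree > 1). For the top step, suppose √133 ∈ Q(√266), say √133 = c + d√266 with c, d ∈ Q. Squaring: 133 = c^2 + 266d^2 + 2cd√266. Since √266 ∉ Q this forces 2cd = 0. If d = 0 then √133 = c ∈ Q, contradicting 133 squarefree > 1. If c = 0 then 133 = 266d^2, so 266·133 = (266d)^2 is a perfect square in Q — but 266·133 = 35378 is not a perfect square (since 266 and 133 are distinct squarefree integers). Contradiction. Hence √133 ∉ Q(√266), so x^2 - 133 stays irreducible over Q(√266) and [Q(√266, √133) : Q(√266)] = 2. By the tower law, [Q(√266, √133) : Q] = 2 · 2 = 4.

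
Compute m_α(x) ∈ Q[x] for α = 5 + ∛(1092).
m_α(x) = x^3 - 15x^2 + 75x - 1217

Set β = α - 5 = ∛(1092), so β^3 = 1092. Then (α - 5)^3 - 1092 = 0, i.e. α is a root of g(x) = (x - 5)^3 - 1092 = x^3 - 15x^2 + 75x - 1217. Since g(x) = h(x - 5) where h(x) = x^3 - 1092, and h is irreducible over Q (because 1092 is not a perfect cube, so h has no rational root, and a monic cubic with no rational root is irreducible), g is also irreducible (irreducibility is preserved under the substitution x → x - 5). Hence m_α(x) = x^3 - 15x^2 + 75x - 1217.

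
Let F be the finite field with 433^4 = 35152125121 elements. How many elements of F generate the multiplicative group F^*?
There are φ(35152125120) = 7775170560 primitive elements

F_q^* is cyclic of order q - 1 = 35152125120. A cyclic group of order m has exactly φ(m) generators. Here m = 35152125120 = 2^6 · 3^3 · 5 · 7 · 31 · 18749, so the number of primitive elements is φ(35152125120) = 7775170560.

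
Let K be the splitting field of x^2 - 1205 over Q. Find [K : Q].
[K : Q] = 2

f(x) = x^2 - 1205 factors as (x - √1205)(x + √1205). The splitting field is K = Q(√1205). Since 1205 is squarefree and > 1, it is not a perfect square, so x^2 - 1205 is irreducible over Q and [Q(√1205) : Q] = 2. Hence [K : Q] = 2.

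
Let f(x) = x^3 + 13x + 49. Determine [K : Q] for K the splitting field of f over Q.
[K : Q] = 6

By the rational root test, any rational root of the monic integer polynomial f(x) = x^3 + 13x + 49 must be an integer dividing the constant term 49, i.e. one of ±{1, 7, 49}. Evaluating: f(1) = 63, f(-1) = 35, f(7) = 483, f(-7) = -385, f(49) = 118335, f(-49) = -118237; none is 0, so f has no rational root and is therefore irreducible over Q (a cubic with no linear factor over a field is irreducible). For an irreducible cubic, the Galois group is A_3 or S_3 according as the discriminant disc(f) = -4a^3 - 27b^2 = -4·(13)^3 - 27·(49)^2 = -73615 is or is not a square in Q. Here disc(f) = -73615 is not a perfect square in Q, so the Galois group of f over Q is not contained in A_3 and must be all of S_3. The splitting field has degree |S_3| = 6 over Q, so [K : Q] = 6.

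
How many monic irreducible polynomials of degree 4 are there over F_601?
There are 32616450300 monic irreducible polynomials of degree 4 over F_601

Each element of F_{601^4} that lies in no proper subfield is a root of exactly one monic irreducible of degree 4 over F_601, and each such polynomial has 4 distinct roots in F_{601^4}. By Möbius inversion the count is N_601(4) = (1/4) Σ_{d|4} μ(4/d) · 601^d = (1/4)(μ(4)·601^1 + μ(2)·601^2 + μ(1)·601^4) = 130465801200/4 = 32616450300.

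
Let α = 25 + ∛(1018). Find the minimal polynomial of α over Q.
m_α(x) = x^3 - 75x^2 + 1875x - 16643

Set β = α - 25 = ∛(1018), so β^3 = 1018. Then (α - 25)^3 - 1018 = 0, i.e. α is a root of g(x) = (x - 25)^3 - 1018 = x^3 - 75x^2 + 1875x - 16643. Since g(x) = h(x - 25) where h(x) = x^3 - 1018, and h is irreducible over Q (because 1018 is not a perfect cube, so h has no rational root, and a monic cubic with no rational root is irreducible), g is also irreducible (irreducibility is preserved under the substitution x → x - 25). Hence m_α(x) = x^3 - 75x^2 + 1875x - 16643.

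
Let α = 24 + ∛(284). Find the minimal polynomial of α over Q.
m_α(x) = x^3 - 72x^2 + 1728x - 14108

Set β = α - 24 = ∛(284), so β^3 = 284. Then (α - 24)^3 - 284 = 0, i.e. α is a root of g(x) = (x - 24)^3 - 284 = x^3 - 72x^2 + 1728x - 14108. Since g(x) = h(x - 24) where h(x) = x^3 - 284, and h is irreducible over Q (because 284 is not a perfect cube, so h has no rational root, and a monic cubic with no rational root is irreducible), g is also irreducible (irreducibility is preserved under the substitution x → x - 24). Hence m_α(x) = x^3 - 72x^2 + 1728x - 14108.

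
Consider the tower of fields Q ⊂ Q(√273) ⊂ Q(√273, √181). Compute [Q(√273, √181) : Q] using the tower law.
[Q(√273, √181) : Q] = 4

[Q(√273):Q] = 2 (min poly x^2 - 273, irreducible since 273 is squarefree > 1). For the top step, suppose √181 ∈ Q(√273), say √181 = c + d√273 with c, d ∈ Q. Squaring: 181 = c^2 + 273d^2 + 2cd√273. Since √273 ∉ Q this forces 2cd = 0. If d = 0 then √181 = c ∈ Q, contradicting 181 squarefree > 1. If c = 0 then 181 = 273d^2, so 273·181 = (273d)^2 is a perfect square in Q — but 273·181 = 49413 is not a perfect square (since 273 and 181 are distinct squarefree integers). Contradiction. Hence √181 ∉ Q(√273), so x^2 - 181 stays irreducible over Q(√273) and [Q(√273, √181) : Q(√273)] = 2. By the tower law, [Q(√273, √181) : Q] = 2 · 2 = 4.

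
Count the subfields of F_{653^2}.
F_{653^2} has 2 subfields

The subfields of F_{p^n} are exactly the fields F_{p^d} for d | n (each is the fixed field of the unique index-d subgroup of Gal(F_{p^n}/F_p) ≅ Z/nZ). The divisors of n = 2 are {1, 2}, giving 2 subfields: F_{653^1}, F_{653^2}.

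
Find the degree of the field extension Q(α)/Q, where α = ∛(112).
[Q(α):Q] = 3

The minimal polynomial of α is x^3 - 112, irreducible over Q since 112 is not a perfect cube (so x^3 - 112 has no rational root). Hence [Q(α):Q] = deg(m_α) = 3.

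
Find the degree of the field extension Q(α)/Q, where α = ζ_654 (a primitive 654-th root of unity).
[Q(α):Q] = 216

The minimal polynomial of ζ_654 over Q is the 654-th cyclotomic polynomial Φ_654(x), which is irreducible over Q and has degree φ(654) = 216. Hence [Q(α):Q] = φ(654) = 216.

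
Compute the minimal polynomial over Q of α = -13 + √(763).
m_α(x) = x^2 + 26x - 594

From α + 13 = √(763), squaring gives (α + 13)^2 = 763, i.e. α^2 + 26α + 169 = 763, so α^2 + 26α - 594 = 0. The discriminant of x^2 + 26x - 594 is (26)^2 - 4·(-594) = 676 + 2376 = 3052, and 4·(763) is not a perfect square in Q since 763 is squarefree and ≠ 1. Hence x^2 + 26x - 594 is irreducible over Q and is the minimal polynomial of α.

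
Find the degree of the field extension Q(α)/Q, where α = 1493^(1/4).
[Q(α):Q] = 4

α is a root of x^4 - 1493. By Eisenstein's criterion at the prime p = 1493 (which divides the constant term 1493 but p^2 = 2229049 does not, since 1493 is squarefree), x^4 - 1493 is irreducible over Q. Hence [Q(α):Q] = 4.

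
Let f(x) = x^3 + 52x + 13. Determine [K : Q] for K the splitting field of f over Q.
[K : Q] = 6

By the rational root test, any rational root of the monic integer polynomial f(x) = x^3 + 52x + 13 must be an integer dividing the constant term 13, i.e. one of ±{1, 13}. Evaluating: f(1) = 66, f(-1) = -40, f(13) = 2886, f(-13) = -2860; none is 0, so f has no rational root and is therefore irreducible over Q (a cubic with no linear factor over a field is irreducible). For an irreducible cubic, the Galois group is A_3 or S_3 according as the discriminant disc(f) = -4a^3 - 27b^2 = -4·(52)^3 - 27·(13)^2 = -566995 is or is not a square in Q. Here disc(f) = -566995 is not a perfect square in Q, so the Galois group of f over Q is not contained in A_3 and must be all of S_3. The splitting field has degree |S_3| = 6 over Q, so [K : Q] = 6.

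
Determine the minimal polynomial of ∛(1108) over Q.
m_α(x) = x^3 - 1108

α satisfies α^3 = 1108, so x^3 - 1108 annihilates α. By the rational root test, a rational root p/q (in lowest terms) of x^3 - 1108 would satisfy p^3 = 1108 q^3, forcing q = 1 and p^3 = 1108; but 1108 is not a perfect cube, contradiction. A monic cubic over Q with no rational root is irreducible (any nontrivial factorization would include a linear factor). Hence x^3 - 1108 is the minimal polynomial of α, and in particular [Q(α):Q] = 3.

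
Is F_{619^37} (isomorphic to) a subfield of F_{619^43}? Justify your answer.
No: F_{619^37} is not a subfield of F_{619^43}

F_{p^m} embeds in F_{p^n} iff m | n. Here 37 ∤ 43 (since 43 = 1·37 + 6 with remainder 6 ≠ 0), so F_{619^37} is not a subfield of F_{619^43}. Equivalently: if it were, the tower law would give 37 = [F_{619^37}:F_619] dividing [F_{619^43}:F_619] = 43, contradiction.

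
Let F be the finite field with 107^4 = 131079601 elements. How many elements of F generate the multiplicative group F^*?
There are φ(131079600) = 34145280 primitive elements

F_q^* is cyclic of order q - 1 = 131079600. A cyclic group of order m has exactly φ(m) generators. Here m = 131079600 = 2^4 · 3^3 · 5^2 · 53 · 229, so the number of primitive elements is φ(131079600) = 34145280.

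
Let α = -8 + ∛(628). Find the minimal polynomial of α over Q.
m_α(x) = x^3 + 24x^2 + 192x - 116

Set β = α + 8 = ∛(628), so β^3 = 628. Then (α + 8)^3 - 628 = 0, i.e. α is a root of g(x) = (x + 8)^3 - 628 = x^3 + 24x^2 + 192x - 116. Since g(x) = h(x + 8) where h(x) = x^3 - 628, and h is irreducible over Q (because 628 is not a perfect cube, so h has no rational root, and a monic cubic with no rational root is irreducible), g is also irreducible (irreducibility is preserved under the substitution x → x + 8). Hence m_α(x) = x^3 + 24x^2 + 192x - 116.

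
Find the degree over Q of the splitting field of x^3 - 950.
[K : Q] = 6

The roots of x^3 - 950 are ∛950, ω∛950, ω^2∛950 where ω = e^(2πi/3) is a primitive cube root of unity, so K = Q(∛950, ω). Now [Q(∛950):Q] = 3 (since 950 is not a perfect cube, x^3 - 950 is irreducible) and [Q(ω):Q] = 2. Both 2 and 3 divide [K:Q], and [K:Q] ≤ 3·2 = 6, so [K:Q] = 6. (Equivalently: Q(∛950) ⊂ R but ω ∉ R, so [K : Q(∛950)] = 2.)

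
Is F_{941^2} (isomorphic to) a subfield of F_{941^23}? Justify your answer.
No: F_{941^2} is not a subfield of F_{941^23}

F_{p^m} embeds in F_{p^n} iff m | n. Here 2 ∤ 23 (since 23 = 11·2 + 1 with remainder 1 ≠ 0), so F_{941^2} is not a subfield of F_{941^23}. Equivalently: if it were, the tower law would give 2 = [F_{941^2}:F_941] dividing [F_{941^23}:F_941] = 23, contradiction.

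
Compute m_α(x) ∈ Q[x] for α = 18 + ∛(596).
m_α(x) = x^3 - 54x^2 + 972x - 6428

Set β = α - 18 = ∛(596), so β^3 = 596. Then (α - 18)^3 - 596 = 0, i.e. α is a root of g(x) = (x - 18)^3 - 596 = x^3 - 54x^2 + 972x - 6428. Since g(x) = h(x - 18) where h(x) = x^3 - 596, and h is irreducible over Q (because 596 is not a perfect cube, so h has no rational root, and a monic cubic with no rational root is irreducible), g is also irreducible (irreducibility is preserved under the substitution x → x - 18). Hence m_α(x) = x^3 - 54x^2 + 972x - 6428.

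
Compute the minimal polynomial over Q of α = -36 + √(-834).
m_α(x) = x^2 + 72x + 2130

From α + 36 = √(-834), squaring gives (α + 36)^2 = -834, i.e. α^2 + 72α + 1296 = -834, so α^2 + 72α + 2130 = 0. The discriminant of x^2 + 72x + 2130 is (72)^2 - 4·(2130) = 5184 - 8520 = -3336, and 4·(-834) is not a perfect square in Q since -834 is squarefree and ≠ 1. Hence x^2 + 72x + 2130 is irreducible over Q and is the minimal polynomial of α.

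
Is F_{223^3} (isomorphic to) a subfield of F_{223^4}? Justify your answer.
No: F_{223^3} is not a subfield of F_{223^4}

F_{p^m} embeds in F_{p^n} iff m | n. Here 3 ∤ 4 (since 4 = 1·3 + 1 with remainder 1 ≠ 0), so F_{223^3} is not a subfield of F_{223^4}. Equivalently: if it were, the tower law would give 3 = [F_{223^3}:F_223] dividing [F_{223^4}:F_223] = 4, contradiction.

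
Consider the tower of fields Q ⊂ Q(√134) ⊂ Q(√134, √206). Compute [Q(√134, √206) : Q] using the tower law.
[Q(√134, √206) : Q] = 4

[Q(√134):Q] = 2 (min poly x^2 - 134, irreducible since 134 is squarefree > 1). For the top step, suppose √206 ∈ Q(√134), say √206 = c + d√134 with c, d ∈ Q. Squaring: 206 = c^2 + 134d^2 + 2cd√134. Since √134 ∉ Q this forces 2cd = 0. If d = 0 then √206 = c ∈ Q, contradicting 206 squarefree > 1. If c = 0 then 206 = 134d^2, so 134·206 = (134d)^2 is a perfect square in Q — but 134·206 = 27604 is not a perfect square (since 134 and 206 are distinct squarefree integers). Contradiction. Hence √206 ∉ Q(√134), so x^2 - 206 stays irreducible over Q(√134) and [Q(√134, √206) : Q(√134)] = 2. By the tower law, [Q(√134, √206) : Q] = 2 · 2 = 4.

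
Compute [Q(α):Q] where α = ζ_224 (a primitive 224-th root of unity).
[Q(α):Q] = 96

The minimal polynomial of ζ_224 over Q is the 224-th cyclotomic polynomial Φ_224(x), which is irreducible over Q and has degree φ(224) = 96. Hence [Q(α):Q] = φ(224) = 96.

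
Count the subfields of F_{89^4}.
F_{89^4} has 3 subfields

The subfields of F_{p^n} are exactly the fields F_{p^d} for d | n (each is the fixed field of the unique index-d subgroup of Gal(F_{p^n}/F_p) ≅ Z/nZ). The divisors of n = 4 are {1, 2, 4}, giving 3 subfields: F_{89^1}, F_{89^2}, F_{89^4}.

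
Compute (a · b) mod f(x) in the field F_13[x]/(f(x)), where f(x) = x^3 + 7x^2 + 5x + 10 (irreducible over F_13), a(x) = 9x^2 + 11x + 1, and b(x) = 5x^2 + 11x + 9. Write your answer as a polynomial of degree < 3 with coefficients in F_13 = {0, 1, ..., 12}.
a · b ≡ 4x^2 + 10x + 7 (mod f(x))

Multiply in F_13[x]: a(x)·b(x) = (9x^2 + 11x + 1)·(5x^2 + 11x + 9) = 6x^4 + 11x^3 + 12x^2 + 6x + 9. This has degree ≥ 3, so divide by f(x) over F_13: 6x^4 + 11x^3 + 12x^2 + 6x + 9 = (6x + 8)·(x^3 + 7x^2 + 5x + 10) + (4x^2 + 10x + 7). Hence a·b ≡ 4x^2 + 10x + 7 (mod f). (F_13[x]/(f) is a field with 13^3 = 2197 elements since f is irreducible of degree 3.)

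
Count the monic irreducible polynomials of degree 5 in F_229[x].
There are 125952678384 monic irreducible polynomials of degree 5 over F_229

Each element of F_{229^5} that lies in no proper subfield is a root of exactly one monic irreducible of degree 5 over F_229, and each such polynomial has 5 distinct roots in F_{229^5}. By Möbius inversion the count is N_229(5) = (1/5) Σ_{d|5} μ(5/d) · 229^d = (1/5)(μ(5)·229^1 + μ(1)·229^5) = 629763391920/5 = 125952678384.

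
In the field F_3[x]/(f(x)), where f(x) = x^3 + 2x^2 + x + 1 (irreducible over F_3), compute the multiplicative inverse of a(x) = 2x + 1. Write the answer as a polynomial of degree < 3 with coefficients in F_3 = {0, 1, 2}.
a(x)^(-1) ≡ 2x^2 + 2 (mod f(x))

Since f is irreducible over F_3, F_3[x]/(f) is a field and a(x) ≠ 0 has an inverse. Apply the extended Euclidean algorithm to f(x) and a(x) in F_3[x]: f(x) = (2x^2 + 2)·a(x) + (2). The last nonzero remainder is the constant 2 = gcd(f, a) in F_3. Back-substituting through the division chain expresses 2 = s(x)·a(x) + t(x)·f(x) with s(x) ≡ x^2 + 1 (mod f), so (x^2 + 1)·a(x) ≡ 2 (mod f). Multiplying by 2^(-1) ≡ 2 in F_3 gives a(x)^(-1) ≡ 2·(x^2 + 1) ≡ 2x^2 + 2 (mod f). Check: (2x + 1)·(2x^2 + 2) = x^3 + 2x^2 + x + 2 ≡ 1 (mod x^3 + 2x^2 + x + 1).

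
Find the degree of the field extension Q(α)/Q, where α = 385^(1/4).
[Q(α):Q] = 4

α is a root of x^4 - 385. By Eisenstein's criterion at the prime p = 5 (which divides the constant term 385 but p^2 = 25 does not, since 385 is squarefree), x^4 - 385 is irreducible over Q. Hence [Q(α):Q] = 4.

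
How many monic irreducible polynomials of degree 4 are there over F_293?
There are 1842491238 monic irreducible polynomials of degree 4 over F_293

Each element of F_{293^4} that lies in no proper subfield is a root of exactly one monic irreducible of degree 4 over F_293, and each such polynomial has 4 distinct roots in F_{293^4}. By Möbius inversion the count is N_293(4) = (1/4) Σ_{d|4} μ(4/d) · 293^d = (1/4)(μ(4)·293^1 + μ(2)·293^2 + μ(1)·293^4) = 7369964952/4 = 1842491238.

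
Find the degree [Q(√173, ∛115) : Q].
[Q(√173, ∛115) : Q] = 6

Let L = Q(√173, ∛115). Since Q(√173) ⊂ L and [Q(√173):Q] = 2, the tower law gives 2 | [L:Q]. Likewise Q(∛115) ⊂ L with [Q(∛115):Q] = 3 (because 115 is not a perfect cube), so 3 | [L:Q]. As gcd(2,3) = 1, [L:Q] is divisible by 6. Conversely L is generated over Q by √173 and ∛115, so [L:Q] ≤ 2·3 = 6. Therefore [Q(√173, ∛115) : Q] = 6.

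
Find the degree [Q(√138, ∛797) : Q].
[Q(√138, ∛797) : Q] = 6

Let L = Q(√138, ∛797). Since Q(√138) ⊂ L and [Q(√138):Q] = 2, the tower law gives 2 | [L:Q]. Likewise Q(∛797) ⊂ L with [Q(∛797):Q] = 3 (because 797 is not a perfect cube), so 3 | [L:Q]. As gcd(2,3) = 1, [L:Q] is divisible by 6. Conversely L is generated over Q by √138 and ∛797, so [L:Q] ≤ 2·3 = 6. Therefore [Q(√138, ∛797) : Q] = 6.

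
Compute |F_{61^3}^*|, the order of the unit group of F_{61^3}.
|F_{61^3}^*| = 226980

F_{61^3} has 61^3 = 226981 elements; its multiplicative group consists of all nonzero elements, so |F_{61^3}^*| = 226981 - 1 = 226980. (It is cyclic since any finite subgroup of the multiplicative group of a field is cyclic.)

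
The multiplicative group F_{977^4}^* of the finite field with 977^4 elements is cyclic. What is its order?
|F_{977^4}^*| = 911125611840

F_{977^4} has 977^4 = 911125611841 elements; its multiplicative group consists of all nonzero elements, so |F_{977^4}^*| = 911125611841 - 1 = 911125611840. (It is cyclic since any finite subgroup of the multiplicative group of a field is cyclic.)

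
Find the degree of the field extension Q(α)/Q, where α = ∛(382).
[Q(α):Q] = 3

The minimal polynomial of α is x^3 - 382, irreducible over Q since 382 is not a perfect cube (so x^3 - 382 has no rational root). Hence [Q(α):Q] = deg(m_α) = 3.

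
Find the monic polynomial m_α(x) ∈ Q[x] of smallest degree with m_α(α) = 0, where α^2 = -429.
m_α(x) = x^2 + 429

α satisfies α^2 + 429 = 0, so x^2 + 429 annihilates α. Since d = -429 is squarefree and ≠ 1, it is not a perfect square in Q, so x^2 + 429 has no rational root and is therefore irreducible over Q (a degree-2 polynomial over a field is irreducible iff it has no root). Hence m_α(x) = x^2 + 429.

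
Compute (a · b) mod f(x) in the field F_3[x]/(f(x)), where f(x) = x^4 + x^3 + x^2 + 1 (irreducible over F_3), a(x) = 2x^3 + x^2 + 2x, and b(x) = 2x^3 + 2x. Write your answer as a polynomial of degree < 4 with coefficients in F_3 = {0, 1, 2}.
a · b ≡ x^3 + 2x (mod f(x))

Multiply in F_3[x]: a(x)·b(x) = (2x^3 + x^2 + 2x)·(2x^3 + 2x) = x^6 + 2x^5 + 2x^4 + 2x^3 + x^2. This has degree ≥ 4, so divide by f(x) over F_3: x^6 + 2x^5 + 2x^4 + 2x^3 + x^2 = (x^2 + x)·(x^4 + x^3 + x^2 + 1) + (x^3 + 2x). Hence a·b ≡ x^3 + 2x (mod f). (F_3[x]/(f) is a field with 3^4 = 81 elements since f is irreducible of degree 4.)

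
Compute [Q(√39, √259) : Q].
[Q(√39, √259) : Q] = 4

[Q(√39):Q] = 2 (min poly x^2 - 39, irreducible since 39 is squarefree > 1). For the top step, suppose √259 ∈ Q(√39), say √259 = c + d√39 with c, d ∈ Q. Squaring: 259 = c^2 + 39d^2 + 2cd√39. Since √39 ∉ Q this forces 2cd = 0. If d = 0 then √259 = c ∈ Q, contradicting 259 squarefree > 1. If c = 0 then 259 = 39d^2, so 39·259 = (39d)^2 is a perfect square in Q — but 39·259 = 10101 is not a perfect square (since 39 and 259 are distinct squarefree integers). Contradiction. Hence √259 ∉ Q(√39), so x^2 - 259 stays irreducible over Q(√39) and [Q(√39, √259) : Q(√39)] = 2. By the tower law, [Q(√39, √259) : Q] = 2 · 2 = 4.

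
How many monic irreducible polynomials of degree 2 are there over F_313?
There are 48828 monic irreducible polynomials of degree 2 over F_313

Each element of F_{313^2} that lies in no proper subfield is a root of exactly one monic irreducible of degree 2 over F_313, and each such polynomial has 2 distinct roots in F_{313^2}. By Möbius inversion the count is N_313(2) = (1/2) Σ_{d|2} μ(2/d) · 313^d = (1/2)(μ(2)·313^1 + μ(1)·313^2) = 97656/2 = 48828.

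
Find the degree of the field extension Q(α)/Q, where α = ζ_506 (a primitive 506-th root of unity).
[Q(α):Q] = 220

The minimal polynomial of ζ_506 over Q is the 506-th cyclotomic polynomial Φ_506(x), which is irreducible over Q and has degree φ(506) = 220. Hence [Q(α):Q] = φ(506) = 220.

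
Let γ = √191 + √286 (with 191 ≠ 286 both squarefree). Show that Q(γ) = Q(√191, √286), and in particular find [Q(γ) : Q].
[Q(γ) : Q] = 4 (equivalently, Q(γ) = Q(√191, √286))

Obviously Q(γ) ⊆ Q(√191, √286), and [Q(√191, √286):Q] = 4 (since 191, 286 are distinct squarefree integers > 1 with 54626 not a perfect square). To show equality we compute the minimal polynomial of γ. From γ = √191 + √286: γ^2 = 191 + 2√(54626) + 286 = 477 + 2√(54626), so γ^2 - 477 = 2√(54626); squaring, (γ^2 - 477)^2 = 4·54626, i.e. γ^4 - 954γ^2 + 227529 - 218504 = 0, i.e. γ^4 - 954γ^2 + 9025 = 0. So γ is a root of x^4 - 954x^2 + 9025. This polynomial is irreducible over Q: it has no rational root (each ±√191 ± √286 is irrational), and any factorization into two quadratics over Q would force √(54626) ∈ Q (pairing opposite roots) or √191, √286 ∈ Q (other pairings), all impossible. Hence [Q(γ):Q] = 4 = [Q(√191, √286):Q], so Q(γ) = Q(√191, √286).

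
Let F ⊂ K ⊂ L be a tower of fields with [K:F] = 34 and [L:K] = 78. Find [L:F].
[L:F] = 2652

The tower law says that for any tower of field extensions F ⊂ K ⊂ L with finite degrees, [L:F] = [L:K] · [K:F]. Here this gives [L:F] = 78 · 34 = 2652.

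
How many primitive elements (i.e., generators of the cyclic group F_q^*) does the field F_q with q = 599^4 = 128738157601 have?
There are φ(128738157600) = 27898675200 primitive elements

F_q^* is cyclic of order q - 1 = 128738157600. A cyclic group of order m has exactly φ(m) generators. Here m = 128738157600 = 2^5 · 3 · 5^2 · 13 · 17 · 23 · 61 · 173, so the number of primitive elements is φ(128738157600) = 27898675200.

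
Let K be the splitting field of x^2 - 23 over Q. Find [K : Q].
[K : Q] = 2

f(x) = x^2 - 23 factors as (x - √23)(x + √23). The splitting field is K = Q(√23). Since 23 is squarefree and > 1, it is not a perfect square, so x^2 - 23 is irreducible over Q and [Q(√23) : Q] = 2. Hence [K : Q] = 2.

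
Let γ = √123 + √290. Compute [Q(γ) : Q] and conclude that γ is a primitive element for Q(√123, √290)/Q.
[Q(γ) : Q] = 4 (equivalently, Q(γ) = Q(√123, √290))

Obviously Q(γ) ⊆ Q(√123, √290), and [Q(√123, √290):Q] = 4 (since 123, 290 are distinct squarefree integers > 1 with 35670 not a perfect square). To show equality we compute the minimal polynomial of γ. From γ = √123 + √290: γ^2 = 123 + 2√(35670) + 290 = 413 + 2√(35670), so γ^2 - 413 = 2√(35670); squaring, (γ^2 - 413)^2 = 4·35670, i.e. γ^4 - 826γ^2 + 170569 - 142680 = 0, i.e. γ^4 - 826γ^2 + 27889 = 0. So γ is a root of x^4 - 826x^2 + 27889. This polynomial is irreducible over Q: it has no rational root (each ±√123 ± √290 is irrational), and any factorization into two quadratics over Q would force √(35670) ∈ Q (pairing opposite roots) or √123, √290 ∈ Q (other pairings), all impossible. Hence [Q(γ):Q] = 4 = [Q(√123, √290):Q], so Q(γ) = Q(√123, √290).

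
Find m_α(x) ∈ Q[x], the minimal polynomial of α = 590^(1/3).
m_α(x) = x^3 - 590

α satisfies α^3 = 590, so x^3 - 590 annihilates α. By the rational root test, a rational root p/q (in lowest terms) of x^3 - 590 would satisfy p^3 = 590 q^3, forcing q = 1 and p^3 = 590; but 590 is not a perfect cube, contradiction. A monic cubic over Q with no rational root is irreducible (any nontrivial factorization would include a linear factor). Hence x^3 - 590 is the minimal polynomial of α, and in particular [Q(α):Q] = 3.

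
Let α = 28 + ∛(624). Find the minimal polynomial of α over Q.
m_α(x) = x^3 - 84x^2 + 2352x - 22576

Set β = α - 28 = ∛(624), so β^3 = 624. Then (α - 28)^3 - 624 = 0, i.e. α is a root of g(x) = (x - 28)^3 - 624 = x^3 - 84x^2 + 2352x - 22576. Since g(x) = h(x - 28) where h(x) = x^3 - 624, and h is irreducible over Q (because 624 is not a perfect cube, so h has no rational root, and a monic cubic with no rational root is irreducible), g is also irreducible (irreducibility is preserved under the substitution x → x - 28). Hence m_α(x) = x^3 - 84x^2 + 2352x - 22576.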